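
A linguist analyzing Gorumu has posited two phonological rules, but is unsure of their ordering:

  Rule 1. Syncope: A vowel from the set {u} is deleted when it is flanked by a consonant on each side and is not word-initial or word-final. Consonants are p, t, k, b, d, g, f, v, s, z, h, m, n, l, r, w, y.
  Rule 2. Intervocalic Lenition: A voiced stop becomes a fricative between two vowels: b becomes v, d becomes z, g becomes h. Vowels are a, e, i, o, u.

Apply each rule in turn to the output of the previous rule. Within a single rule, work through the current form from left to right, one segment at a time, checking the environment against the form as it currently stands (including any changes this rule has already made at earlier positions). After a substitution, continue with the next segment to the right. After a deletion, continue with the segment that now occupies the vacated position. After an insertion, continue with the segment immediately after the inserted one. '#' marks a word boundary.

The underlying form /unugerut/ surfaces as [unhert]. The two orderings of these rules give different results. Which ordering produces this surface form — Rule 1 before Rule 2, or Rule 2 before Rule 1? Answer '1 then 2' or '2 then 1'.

Order 1 then 2:
  1 Syncope: [unugerut] → [ungert]
  2 Intervocalic Lenition: no change — [ungert]
  result: [ungert]
Order 2 then 1:
  2 Intervocalic Lenition: [unugerut] → [unuherut]
  1 Syncope: [unuherut] → [unhert]
  result: [unhert]

2 then 1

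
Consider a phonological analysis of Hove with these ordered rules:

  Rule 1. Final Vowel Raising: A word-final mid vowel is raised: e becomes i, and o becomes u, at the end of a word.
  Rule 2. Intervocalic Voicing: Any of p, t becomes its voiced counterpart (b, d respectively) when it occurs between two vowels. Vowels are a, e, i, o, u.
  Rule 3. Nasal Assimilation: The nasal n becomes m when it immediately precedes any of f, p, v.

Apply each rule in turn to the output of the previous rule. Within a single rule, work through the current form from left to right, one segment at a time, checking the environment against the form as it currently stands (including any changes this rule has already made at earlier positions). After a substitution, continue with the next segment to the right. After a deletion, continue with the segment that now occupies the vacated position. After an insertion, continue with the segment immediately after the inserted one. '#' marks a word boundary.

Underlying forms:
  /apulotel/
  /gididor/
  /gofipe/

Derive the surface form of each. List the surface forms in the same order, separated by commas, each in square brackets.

[abulodel], [gididor], [gofibi]

/apulotel/:
  Rule 1 Final Vowel Raising: no change — [apulotel]
  Rule 2 Intervocalic Voicing: [apulotel] → [abulodel]
  Rule 3 Nasal Assimilation: no change — [abulodel]
/gididor/:
  Rule 1 Final Vowel Raising: no change — [gididor]
  Rule 2 Intervocalic Voicing: no change — [gididor]
  Rule 3 Nasal Assimilation: no change — [gididor]
/gofipe/:
  Rule 1 Final Vowel Raising: [gofipe] → [gofipi]
  Rule 2 Intervocalic Voicing: [gofipi] → [gofibi]
  Rule 3 Nasal Assimilation: no change — [gofibi]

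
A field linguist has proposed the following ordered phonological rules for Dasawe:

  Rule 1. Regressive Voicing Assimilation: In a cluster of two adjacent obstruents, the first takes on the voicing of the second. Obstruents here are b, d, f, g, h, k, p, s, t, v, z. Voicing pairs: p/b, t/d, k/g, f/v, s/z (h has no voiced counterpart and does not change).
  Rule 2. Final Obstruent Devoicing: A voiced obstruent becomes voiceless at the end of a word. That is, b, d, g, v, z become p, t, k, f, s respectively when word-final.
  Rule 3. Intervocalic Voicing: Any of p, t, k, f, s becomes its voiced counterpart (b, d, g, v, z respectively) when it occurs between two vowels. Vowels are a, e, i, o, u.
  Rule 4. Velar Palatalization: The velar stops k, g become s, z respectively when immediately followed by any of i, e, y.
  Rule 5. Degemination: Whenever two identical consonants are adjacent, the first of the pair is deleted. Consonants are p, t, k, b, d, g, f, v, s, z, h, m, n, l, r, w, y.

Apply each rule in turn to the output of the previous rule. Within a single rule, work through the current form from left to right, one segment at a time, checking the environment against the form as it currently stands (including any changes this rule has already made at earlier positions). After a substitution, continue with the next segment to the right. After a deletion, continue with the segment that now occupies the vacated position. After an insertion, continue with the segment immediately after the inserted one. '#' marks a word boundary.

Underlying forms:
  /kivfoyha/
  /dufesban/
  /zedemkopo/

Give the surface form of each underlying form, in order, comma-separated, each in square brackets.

/kivfoyha/:
  Rule 1 Regressive Voicing Assimilation: [kivfoyha] → [kiffoyha]
  Rule 2 Final Obstruent Devoicing: no change — [kiffoyha]
  Rule 3 Intervocalic Voicing: no change — [kiffoyha]
  Rule 4 Velar Palatalization: [kiffoyha] → [siffoyha]
  Rule 5 Degemination: [siffoyha] → [sifoyha]
/dufesban/:
  Rule 1 Regressive Voicing Assimilation: [dufesban] → [dufezban]
  Rule 2 Final Obstruent Devoicing: no change — [dufezban]
  Rule 3 Intervocalic Voicing: [dufezban] → [duvezban]
  Rule 4 Velar Palatalization: no change — [duvezban]
  Rule 5 Degemination: no change — [duvezban]
/zedemkopo/:
  Rule 1 Regressive Voicing Assimilation: no change — [zedemkopo]
  Rule 2 Final Obstruent Devoicing: no change — [zedemkopo]
  Rule 3 Intervocalic Voicing: [zedemkopo] → [zedemkobo]
  Rule 4 Velar Palatalization: no change — [zedemkobo]
  Rule 5 Degemination: no change — [zedemkobo]

[sifoyha], [duvezban], [zedemkobo]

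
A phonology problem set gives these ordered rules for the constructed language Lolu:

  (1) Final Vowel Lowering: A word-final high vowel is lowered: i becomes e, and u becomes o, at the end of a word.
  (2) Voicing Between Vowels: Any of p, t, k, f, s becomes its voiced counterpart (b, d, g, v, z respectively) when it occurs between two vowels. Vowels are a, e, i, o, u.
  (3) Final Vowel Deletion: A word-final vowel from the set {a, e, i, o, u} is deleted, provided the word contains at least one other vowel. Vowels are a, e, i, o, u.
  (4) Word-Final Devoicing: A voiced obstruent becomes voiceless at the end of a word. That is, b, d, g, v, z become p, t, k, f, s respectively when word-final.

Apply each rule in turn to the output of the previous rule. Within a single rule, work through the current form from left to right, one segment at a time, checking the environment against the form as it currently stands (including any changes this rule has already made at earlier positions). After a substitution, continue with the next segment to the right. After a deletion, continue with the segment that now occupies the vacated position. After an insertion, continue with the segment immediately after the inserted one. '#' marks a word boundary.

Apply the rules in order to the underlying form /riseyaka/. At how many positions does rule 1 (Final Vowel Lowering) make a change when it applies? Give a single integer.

0

(1) Final Vowel Lowering: no change — [riseyaka]
(2) Voicing Between Vowels: [riseyaka] → [rizeyaga]
(3) Final Vowel Deletion: [rizeyaga] → [rizeyag]
(4) Word-Final Devoicing: [rizeyag] → [rizeyak]
Rule 1 changed 0 position(s).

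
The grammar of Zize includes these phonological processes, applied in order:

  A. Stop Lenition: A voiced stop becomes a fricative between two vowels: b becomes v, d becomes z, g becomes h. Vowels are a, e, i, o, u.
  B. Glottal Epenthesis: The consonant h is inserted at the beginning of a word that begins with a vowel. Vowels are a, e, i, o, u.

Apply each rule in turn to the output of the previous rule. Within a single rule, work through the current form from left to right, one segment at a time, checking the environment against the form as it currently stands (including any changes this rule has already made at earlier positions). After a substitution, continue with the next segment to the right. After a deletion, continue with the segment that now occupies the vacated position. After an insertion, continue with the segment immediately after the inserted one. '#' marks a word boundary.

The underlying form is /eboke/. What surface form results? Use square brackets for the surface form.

[hevoke]

A Stop Lenition: [eboke] → [evoke]
B Glottal Epenthesis: [evoke] → [hevoke]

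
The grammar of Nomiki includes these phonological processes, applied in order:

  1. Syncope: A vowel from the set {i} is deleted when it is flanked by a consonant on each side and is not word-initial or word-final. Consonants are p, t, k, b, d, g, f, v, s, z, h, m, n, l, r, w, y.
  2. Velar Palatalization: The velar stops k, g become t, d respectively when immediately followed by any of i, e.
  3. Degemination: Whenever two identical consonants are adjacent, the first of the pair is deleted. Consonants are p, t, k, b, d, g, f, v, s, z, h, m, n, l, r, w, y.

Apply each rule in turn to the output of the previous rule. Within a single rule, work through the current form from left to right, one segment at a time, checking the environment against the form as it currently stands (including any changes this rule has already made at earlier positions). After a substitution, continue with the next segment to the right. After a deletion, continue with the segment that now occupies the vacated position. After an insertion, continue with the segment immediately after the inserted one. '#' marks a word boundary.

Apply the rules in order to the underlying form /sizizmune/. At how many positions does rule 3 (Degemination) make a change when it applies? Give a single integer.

1

1 Syncope: [sizizmune] → [szzmune]
2 Velar Palatalization: no change — [szzmune]
3 Degemination: [szzmune] → [szmune]
Rule 3 changed 1 position(s).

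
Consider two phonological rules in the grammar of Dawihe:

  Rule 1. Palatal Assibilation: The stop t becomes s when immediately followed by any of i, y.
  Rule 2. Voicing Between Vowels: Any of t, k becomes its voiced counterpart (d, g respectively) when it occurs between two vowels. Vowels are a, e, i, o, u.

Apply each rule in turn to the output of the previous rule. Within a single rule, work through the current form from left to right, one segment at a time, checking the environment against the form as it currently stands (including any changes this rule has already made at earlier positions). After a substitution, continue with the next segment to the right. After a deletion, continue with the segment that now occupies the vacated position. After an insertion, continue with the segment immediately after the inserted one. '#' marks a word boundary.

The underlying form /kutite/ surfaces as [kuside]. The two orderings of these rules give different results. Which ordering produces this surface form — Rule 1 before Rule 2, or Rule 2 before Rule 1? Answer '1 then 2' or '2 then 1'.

1 then 2

Order 1 then 2:
  1 Palatal Assibilation: [kutite] → [kusite]
  2 Voicing Between Vowels: [kusite] → [kuside]
  result: [kuside]
Order 2 then 1:
  2 Voicing Between Vowels: [kutite] → [kudide]
  1 Palatal Assibilation: no change — [kudide]
  result: [kudide]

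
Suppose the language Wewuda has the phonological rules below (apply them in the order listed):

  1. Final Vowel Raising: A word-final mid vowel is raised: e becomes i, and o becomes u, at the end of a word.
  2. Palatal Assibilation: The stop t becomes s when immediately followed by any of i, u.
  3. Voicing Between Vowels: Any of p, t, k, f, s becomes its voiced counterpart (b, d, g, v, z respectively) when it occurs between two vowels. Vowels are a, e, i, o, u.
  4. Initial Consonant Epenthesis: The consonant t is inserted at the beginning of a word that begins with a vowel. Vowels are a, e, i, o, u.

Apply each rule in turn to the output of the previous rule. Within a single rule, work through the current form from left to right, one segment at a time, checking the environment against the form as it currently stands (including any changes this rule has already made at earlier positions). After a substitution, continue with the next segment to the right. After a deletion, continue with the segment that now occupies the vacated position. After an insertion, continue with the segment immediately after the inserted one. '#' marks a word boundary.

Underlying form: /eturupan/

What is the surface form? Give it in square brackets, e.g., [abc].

[tezuruban]

1 Final Vowel Raising: no change — [eturupan]
2 Palatal Assibilation: [eturupan] → [esurupan]
3 Voicing Between Vowels: [esurupan] → [ezuruban]
4 Initial Consonant Epenthesis: [ezuruban] → [tezuruban]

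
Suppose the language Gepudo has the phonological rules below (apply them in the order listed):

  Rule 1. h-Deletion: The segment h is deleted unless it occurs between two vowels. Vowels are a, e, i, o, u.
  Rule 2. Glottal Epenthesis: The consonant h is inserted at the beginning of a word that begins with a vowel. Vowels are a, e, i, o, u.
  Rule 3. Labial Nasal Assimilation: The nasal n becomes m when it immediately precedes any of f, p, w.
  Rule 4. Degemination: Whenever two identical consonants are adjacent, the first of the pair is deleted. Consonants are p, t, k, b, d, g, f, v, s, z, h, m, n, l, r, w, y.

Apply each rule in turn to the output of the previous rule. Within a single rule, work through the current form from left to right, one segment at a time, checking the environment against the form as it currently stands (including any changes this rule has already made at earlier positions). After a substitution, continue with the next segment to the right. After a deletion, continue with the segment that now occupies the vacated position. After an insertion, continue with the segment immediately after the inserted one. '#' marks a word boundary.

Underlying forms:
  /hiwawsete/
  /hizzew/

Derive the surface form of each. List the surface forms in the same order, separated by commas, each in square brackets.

[hiwawsete], [hizew]

/hiwawsete/:
  Rule 1 h-Deletion: [hiwawsete] → [iwawsete]
  Rule 2 Glottal Epenthesis: [iwawsete] → [hiwawsete]
  Rule 3 Labial Nasal Assimilation: no change — [hiwawsete]
  Rule 4 Degemination: no change — [hiwawsete]
/hizzew/:
  Rule 1 h-Deletion: [hizzew] → [izzew]
  Rule 2 Glottal Epenthesis: [izzew] → [hizzew]
  Rule 3 Labial Nasal Assimilation: no change — [hizzew]
  Rule 4 Degemination: [hizzew] → [hizew]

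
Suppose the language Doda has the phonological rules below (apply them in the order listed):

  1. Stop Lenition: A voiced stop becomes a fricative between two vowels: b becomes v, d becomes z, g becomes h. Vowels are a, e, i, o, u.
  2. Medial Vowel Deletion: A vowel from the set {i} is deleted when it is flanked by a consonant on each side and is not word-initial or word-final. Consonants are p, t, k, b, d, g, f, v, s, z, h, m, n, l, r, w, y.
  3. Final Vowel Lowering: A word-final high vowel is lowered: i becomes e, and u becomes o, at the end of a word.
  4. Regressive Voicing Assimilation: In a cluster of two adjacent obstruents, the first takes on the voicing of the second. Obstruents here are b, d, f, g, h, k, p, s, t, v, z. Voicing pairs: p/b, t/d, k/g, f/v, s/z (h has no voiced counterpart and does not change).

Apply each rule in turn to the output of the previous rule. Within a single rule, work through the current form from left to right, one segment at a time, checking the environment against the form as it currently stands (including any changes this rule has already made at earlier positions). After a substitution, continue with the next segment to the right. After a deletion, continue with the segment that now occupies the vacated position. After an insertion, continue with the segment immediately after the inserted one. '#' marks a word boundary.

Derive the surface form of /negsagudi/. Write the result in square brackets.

[neksahuze]

1 Stop Lenition: [negsagudi] → [negsahuzi]
2 Medial Vowel Deletion: no change — [negsahuzi]
3 Final Vowel Lowering: [negsahuzi] → [negsahuze]
4 Regressive Voicing Assimilation: [negsahuze] → [neksahuze]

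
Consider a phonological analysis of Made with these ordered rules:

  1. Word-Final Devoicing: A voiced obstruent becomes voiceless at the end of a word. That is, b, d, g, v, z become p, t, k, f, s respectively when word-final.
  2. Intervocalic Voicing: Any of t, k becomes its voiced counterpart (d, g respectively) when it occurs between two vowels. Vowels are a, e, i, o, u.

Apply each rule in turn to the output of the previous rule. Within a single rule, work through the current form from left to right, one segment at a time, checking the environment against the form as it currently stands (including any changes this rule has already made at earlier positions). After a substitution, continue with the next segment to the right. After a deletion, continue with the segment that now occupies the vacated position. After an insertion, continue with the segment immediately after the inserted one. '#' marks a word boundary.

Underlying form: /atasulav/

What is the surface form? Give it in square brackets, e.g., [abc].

[adasulaf]

1 Word-Final Devoicing: [atasulav] → [atasulaf]
2 Intervocalic Voicing: [atasulaf] → [adasulaf]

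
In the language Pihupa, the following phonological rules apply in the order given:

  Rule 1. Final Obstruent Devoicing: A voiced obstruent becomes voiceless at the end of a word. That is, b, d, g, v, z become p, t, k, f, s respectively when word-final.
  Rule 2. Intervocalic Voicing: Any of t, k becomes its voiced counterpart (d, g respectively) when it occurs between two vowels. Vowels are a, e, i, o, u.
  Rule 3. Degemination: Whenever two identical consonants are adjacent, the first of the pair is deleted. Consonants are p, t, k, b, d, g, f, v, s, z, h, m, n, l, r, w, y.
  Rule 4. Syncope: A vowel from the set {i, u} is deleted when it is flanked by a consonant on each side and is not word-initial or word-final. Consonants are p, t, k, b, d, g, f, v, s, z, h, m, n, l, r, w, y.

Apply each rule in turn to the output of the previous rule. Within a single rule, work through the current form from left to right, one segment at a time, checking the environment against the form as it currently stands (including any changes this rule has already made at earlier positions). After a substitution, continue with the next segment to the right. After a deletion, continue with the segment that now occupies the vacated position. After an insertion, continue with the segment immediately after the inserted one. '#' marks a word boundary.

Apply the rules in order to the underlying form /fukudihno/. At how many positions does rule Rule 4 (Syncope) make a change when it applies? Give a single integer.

3

Rule 1 Final Obstruent Devoicing: no change — [fukudihno]
Rule 2 Intervocalic Voicing: [fukudihno] → [fugudihno]
Rule 3 Degemination: no change — [fugudihno]
Rule 4 Syncope: [fugudihno] → [fgdhno]
Rule Rule 4 changed 3 position(s).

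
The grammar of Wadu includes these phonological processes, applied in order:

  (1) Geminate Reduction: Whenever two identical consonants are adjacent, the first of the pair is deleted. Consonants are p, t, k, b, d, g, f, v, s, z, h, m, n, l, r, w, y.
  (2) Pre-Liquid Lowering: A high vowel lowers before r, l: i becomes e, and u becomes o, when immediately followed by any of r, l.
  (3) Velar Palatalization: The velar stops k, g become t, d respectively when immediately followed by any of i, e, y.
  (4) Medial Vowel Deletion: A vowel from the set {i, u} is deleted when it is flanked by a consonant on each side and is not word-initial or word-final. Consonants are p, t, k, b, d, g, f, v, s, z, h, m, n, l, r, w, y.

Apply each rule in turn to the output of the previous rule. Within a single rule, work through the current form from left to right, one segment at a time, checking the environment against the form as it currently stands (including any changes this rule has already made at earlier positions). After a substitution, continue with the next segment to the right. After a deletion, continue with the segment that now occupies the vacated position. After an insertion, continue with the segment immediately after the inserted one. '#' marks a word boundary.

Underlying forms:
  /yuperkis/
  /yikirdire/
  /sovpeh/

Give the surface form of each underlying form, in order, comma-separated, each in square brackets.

[yperts], [yterdere], [sovpeh]

/yuperkis/:
  (1) Geminate Reduction: no change — [yuperkis]
  (2) Pre-Liquid Lowering: no change — [yuperkis]
  (3) Velar Palatalization: [yuperkis] → [yupertis]
  (4) Medial Vowel Deletion: [yupertis] → [yperts]
/yikirdire/:
  (1) Geminate Reduction: no change — [yikirdire]
  (2) Pre-Liquid Lowering: [yikirdire] → [yikerdere]
  (3) Velar Palatalization: [yikerdere] → [yiterdere]
  (4) Medial Vowel Deletion: [yiterdere] → [yterdere]
/sovpeh/:
  (1) Geminate Reduction: no change — [sovpeh]
  (2) Pre-Liquid Lowering: no change — [sovpeh]
  (3) Velar Palatalization: no change — [sovpeh]
  (4) Medial Vowel Deletion: no change — [sovpeh]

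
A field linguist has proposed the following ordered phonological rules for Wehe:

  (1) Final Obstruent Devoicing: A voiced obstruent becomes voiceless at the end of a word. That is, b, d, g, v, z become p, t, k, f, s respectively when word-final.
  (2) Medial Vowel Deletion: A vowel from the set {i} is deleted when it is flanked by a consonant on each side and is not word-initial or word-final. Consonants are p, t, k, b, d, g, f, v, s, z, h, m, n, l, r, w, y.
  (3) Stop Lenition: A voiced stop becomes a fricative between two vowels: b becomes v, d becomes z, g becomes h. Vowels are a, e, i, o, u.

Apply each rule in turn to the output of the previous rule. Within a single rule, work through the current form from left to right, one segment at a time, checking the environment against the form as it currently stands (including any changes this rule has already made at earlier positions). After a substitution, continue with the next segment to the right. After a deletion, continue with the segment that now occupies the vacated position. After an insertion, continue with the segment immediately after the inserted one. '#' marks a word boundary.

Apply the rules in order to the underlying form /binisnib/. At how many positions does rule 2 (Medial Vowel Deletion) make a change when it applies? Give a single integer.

(1) Final Obstruent Devoicing: [binisnib] → [binisnip]
(2) Medial Vowel Deletion: [binisnip] → [bnsnp]
(3) Stop Lenition: no change — [bnsnp]
Rule 2 changed 3 position(s).

3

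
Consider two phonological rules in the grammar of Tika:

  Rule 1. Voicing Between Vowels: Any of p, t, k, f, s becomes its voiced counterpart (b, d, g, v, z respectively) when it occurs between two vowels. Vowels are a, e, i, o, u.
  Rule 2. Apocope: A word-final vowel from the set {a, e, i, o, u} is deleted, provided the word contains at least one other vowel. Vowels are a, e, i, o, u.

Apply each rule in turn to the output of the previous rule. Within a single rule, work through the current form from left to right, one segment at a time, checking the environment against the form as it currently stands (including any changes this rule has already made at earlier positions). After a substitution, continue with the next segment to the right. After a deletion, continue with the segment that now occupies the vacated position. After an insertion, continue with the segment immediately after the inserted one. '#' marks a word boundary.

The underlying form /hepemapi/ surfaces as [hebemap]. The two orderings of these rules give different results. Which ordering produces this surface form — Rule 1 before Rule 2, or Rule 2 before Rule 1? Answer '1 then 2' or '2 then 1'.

Order 1 then 2:
  1 Voicing Between Vowels: [hepemapi] → [hebemabi]
  2 Apocope: [hebemabi] → [hebemab]
  result: [hebemab]
Order 2 then 1:
  2 Apocope: [hepemapi] → [hepemap]
  1 Voicing Between Vowels: [hepemap] → [hebemap]
  result: [hebemap]

2 then 1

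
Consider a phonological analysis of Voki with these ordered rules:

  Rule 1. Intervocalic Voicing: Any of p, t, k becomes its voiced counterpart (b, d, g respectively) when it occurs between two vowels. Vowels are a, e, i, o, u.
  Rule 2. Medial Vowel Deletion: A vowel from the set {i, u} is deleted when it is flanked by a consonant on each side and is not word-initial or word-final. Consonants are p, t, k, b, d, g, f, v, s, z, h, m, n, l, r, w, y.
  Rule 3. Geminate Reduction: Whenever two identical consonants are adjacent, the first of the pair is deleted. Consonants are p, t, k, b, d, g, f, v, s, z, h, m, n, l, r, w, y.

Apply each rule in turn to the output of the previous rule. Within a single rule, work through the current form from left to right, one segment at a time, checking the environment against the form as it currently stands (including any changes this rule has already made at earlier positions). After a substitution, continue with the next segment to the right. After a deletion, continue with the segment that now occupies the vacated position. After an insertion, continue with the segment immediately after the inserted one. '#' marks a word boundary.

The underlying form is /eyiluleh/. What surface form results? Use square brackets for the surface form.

Rule 1 Intervocalic Voicing: no change — [eyiluleh]
Rule 2 Medial Vowel Deletion: [eyiluleh] → [eylleh]
Rule 3 Geminate Reduction: [eylleh] → [eyleh]

[eyleh]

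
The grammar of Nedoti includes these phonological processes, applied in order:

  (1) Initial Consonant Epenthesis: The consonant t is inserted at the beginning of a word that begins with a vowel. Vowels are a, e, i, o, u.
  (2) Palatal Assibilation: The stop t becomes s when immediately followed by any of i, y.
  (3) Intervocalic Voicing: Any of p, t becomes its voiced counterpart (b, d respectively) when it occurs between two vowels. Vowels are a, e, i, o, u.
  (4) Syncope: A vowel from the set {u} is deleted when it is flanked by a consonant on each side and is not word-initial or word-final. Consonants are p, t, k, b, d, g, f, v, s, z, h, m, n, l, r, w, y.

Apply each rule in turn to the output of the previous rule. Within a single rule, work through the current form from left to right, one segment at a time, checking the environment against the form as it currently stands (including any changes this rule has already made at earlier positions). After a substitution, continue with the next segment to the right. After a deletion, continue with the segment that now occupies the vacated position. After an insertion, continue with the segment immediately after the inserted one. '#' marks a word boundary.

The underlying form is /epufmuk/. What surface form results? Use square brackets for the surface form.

[tebfmk]

(1) Initial Consonant Epenthesis: [epufmuk] → [tepufmuk]
(2) Palatal Assibilation: no change — [tepufmuk]
(3) Intervocalic Voicing: [tepufmuk] → [tebufmuk]
(4) Syncope: [tebufmuk] → [tebfmk]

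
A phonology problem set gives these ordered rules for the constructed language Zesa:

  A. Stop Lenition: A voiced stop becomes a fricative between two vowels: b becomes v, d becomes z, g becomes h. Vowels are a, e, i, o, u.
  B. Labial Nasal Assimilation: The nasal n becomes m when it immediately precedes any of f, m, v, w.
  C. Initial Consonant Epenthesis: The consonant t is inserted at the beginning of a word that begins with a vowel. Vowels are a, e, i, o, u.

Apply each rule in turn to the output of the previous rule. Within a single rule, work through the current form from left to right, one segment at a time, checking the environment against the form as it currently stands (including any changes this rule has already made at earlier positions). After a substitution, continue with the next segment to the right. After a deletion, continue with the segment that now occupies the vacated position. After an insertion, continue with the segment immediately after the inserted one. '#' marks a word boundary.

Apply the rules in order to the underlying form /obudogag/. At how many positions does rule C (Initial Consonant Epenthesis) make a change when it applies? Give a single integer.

1

A Stop Lenition: [obudogag] → [ovuzohag]
B Labial Nasal Assimilation: no change — [ovuzohag]
C Initial Consonant Epenthesis: [ovuzohag] → [tovuzohag]
Rule C changed 1 position(s).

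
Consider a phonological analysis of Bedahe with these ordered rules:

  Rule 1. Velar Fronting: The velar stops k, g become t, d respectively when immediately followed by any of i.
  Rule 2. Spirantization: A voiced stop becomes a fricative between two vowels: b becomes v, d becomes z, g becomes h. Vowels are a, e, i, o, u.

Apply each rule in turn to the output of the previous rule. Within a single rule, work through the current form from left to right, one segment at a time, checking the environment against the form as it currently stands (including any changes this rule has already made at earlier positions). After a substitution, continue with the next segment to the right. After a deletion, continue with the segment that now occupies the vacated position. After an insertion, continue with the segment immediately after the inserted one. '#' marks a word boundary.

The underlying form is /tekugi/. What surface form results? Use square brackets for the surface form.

[tekuzi]

Rule 1 Velar Fronting: [tekugi] → [tekudi]
Rule 2 Spirantization: [tekudi] → [tekuzi]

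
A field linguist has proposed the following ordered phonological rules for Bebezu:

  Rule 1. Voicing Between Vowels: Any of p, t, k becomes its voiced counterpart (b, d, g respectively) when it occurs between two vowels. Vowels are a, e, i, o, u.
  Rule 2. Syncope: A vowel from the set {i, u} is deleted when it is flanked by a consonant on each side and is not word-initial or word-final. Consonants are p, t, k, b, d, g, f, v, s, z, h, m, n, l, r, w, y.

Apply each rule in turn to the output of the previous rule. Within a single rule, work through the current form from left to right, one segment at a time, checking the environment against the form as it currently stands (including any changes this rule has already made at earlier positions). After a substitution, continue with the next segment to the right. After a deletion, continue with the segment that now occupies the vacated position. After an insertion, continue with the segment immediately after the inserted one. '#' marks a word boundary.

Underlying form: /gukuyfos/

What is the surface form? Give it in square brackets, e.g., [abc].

[ggyfos]

Rule 1 Voicing Between Vowels: [gukuyfos] → [guguyfos]
Rule 2 Syncope: [guguyfos] → [ggyfos]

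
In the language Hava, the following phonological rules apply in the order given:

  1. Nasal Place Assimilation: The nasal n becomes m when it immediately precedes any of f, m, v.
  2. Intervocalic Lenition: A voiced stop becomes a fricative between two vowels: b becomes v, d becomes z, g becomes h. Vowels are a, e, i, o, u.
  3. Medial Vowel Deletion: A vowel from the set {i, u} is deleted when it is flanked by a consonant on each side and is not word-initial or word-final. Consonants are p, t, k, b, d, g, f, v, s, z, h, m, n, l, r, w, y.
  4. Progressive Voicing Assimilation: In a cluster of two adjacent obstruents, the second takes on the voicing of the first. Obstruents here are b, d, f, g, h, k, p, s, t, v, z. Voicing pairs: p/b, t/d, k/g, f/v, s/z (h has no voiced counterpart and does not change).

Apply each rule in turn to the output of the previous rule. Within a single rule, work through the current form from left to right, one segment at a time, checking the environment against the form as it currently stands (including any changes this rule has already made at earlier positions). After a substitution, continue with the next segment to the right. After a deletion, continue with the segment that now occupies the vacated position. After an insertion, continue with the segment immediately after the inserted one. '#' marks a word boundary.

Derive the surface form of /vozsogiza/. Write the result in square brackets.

[vozzohsa]

1 Nasal Place Assimilation: no change — [vozsogiza]
2 Intervocalic Lenition: [vozsogiza] → [vozsohiza]
3 Medial Vowel Deletion: [vozsohiza] → [vozsohza]
4 Progressive Voicing Assimilation: [vozsohza] → [vozzohsa]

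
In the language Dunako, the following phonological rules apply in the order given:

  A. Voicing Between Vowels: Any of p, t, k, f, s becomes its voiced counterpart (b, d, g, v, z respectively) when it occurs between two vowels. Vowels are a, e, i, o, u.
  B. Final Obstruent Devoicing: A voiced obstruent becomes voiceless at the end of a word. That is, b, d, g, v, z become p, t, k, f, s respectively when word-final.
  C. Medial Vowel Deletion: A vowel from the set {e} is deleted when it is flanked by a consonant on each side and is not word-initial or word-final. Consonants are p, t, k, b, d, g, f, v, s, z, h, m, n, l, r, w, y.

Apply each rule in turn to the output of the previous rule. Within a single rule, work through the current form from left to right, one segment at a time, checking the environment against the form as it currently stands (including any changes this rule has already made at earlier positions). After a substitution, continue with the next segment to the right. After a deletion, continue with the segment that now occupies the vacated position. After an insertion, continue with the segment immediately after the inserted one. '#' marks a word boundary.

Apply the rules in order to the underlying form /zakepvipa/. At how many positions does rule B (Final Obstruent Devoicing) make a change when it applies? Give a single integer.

A Voicing Between Vowels: [zakepvipa] → [zagepviba]
B Final Obstruent Devoicing: no change — [zagepviba]
C Medial Vowel Deletion: [zagepviba] → [zagpviba]
Rule B changed 0 position(s).

0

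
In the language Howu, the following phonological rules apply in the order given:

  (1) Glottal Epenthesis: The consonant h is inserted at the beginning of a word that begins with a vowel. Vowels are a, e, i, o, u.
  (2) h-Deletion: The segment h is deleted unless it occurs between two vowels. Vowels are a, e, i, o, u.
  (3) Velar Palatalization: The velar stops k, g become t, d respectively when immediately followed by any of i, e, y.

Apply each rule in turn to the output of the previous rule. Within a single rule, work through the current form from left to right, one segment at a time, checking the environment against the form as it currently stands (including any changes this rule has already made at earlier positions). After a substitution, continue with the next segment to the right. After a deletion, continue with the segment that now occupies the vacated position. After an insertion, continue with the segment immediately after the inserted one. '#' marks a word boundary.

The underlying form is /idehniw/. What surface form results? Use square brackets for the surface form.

(1) Glottal Epenthesis: [idehniw] → [hidehniw]
(2) h-Deletion: [hidehniw] → [ideniw]
(3) Velar Palatalization: no change — [ideniw]

[ideniw]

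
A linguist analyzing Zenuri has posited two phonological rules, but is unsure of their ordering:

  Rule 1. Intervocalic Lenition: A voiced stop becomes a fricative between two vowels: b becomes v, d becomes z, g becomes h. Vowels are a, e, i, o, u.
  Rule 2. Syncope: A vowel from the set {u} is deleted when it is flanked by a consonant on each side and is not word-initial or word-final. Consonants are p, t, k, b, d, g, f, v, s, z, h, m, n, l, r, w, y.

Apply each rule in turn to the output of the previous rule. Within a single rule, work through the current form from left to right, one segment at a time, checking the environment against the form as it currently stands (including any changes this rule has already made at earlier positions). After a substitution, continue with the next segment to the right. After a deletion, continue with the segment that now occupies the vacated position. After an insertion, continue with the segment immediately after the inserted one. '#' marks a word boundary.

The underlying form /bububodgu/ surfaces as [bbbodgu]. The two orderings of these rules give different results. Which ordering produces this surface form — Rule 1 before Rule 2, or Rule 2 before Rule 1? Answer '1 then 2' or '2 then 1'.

Order 1 then 2:
  1 Intervocalic Lenition: [bububodgu] → [buvuvodgu]
  2 Syncope: [buvuvodgu] → [bvvodgu]
  result: [bvvodgu]
Order 2 then 1:
  2 Syncope: [bububodgu] → [bbbodgu]
  1 Intervocalic Lenition: no change — [bbbodgu]
  result: [bbbodgu]

2 then 1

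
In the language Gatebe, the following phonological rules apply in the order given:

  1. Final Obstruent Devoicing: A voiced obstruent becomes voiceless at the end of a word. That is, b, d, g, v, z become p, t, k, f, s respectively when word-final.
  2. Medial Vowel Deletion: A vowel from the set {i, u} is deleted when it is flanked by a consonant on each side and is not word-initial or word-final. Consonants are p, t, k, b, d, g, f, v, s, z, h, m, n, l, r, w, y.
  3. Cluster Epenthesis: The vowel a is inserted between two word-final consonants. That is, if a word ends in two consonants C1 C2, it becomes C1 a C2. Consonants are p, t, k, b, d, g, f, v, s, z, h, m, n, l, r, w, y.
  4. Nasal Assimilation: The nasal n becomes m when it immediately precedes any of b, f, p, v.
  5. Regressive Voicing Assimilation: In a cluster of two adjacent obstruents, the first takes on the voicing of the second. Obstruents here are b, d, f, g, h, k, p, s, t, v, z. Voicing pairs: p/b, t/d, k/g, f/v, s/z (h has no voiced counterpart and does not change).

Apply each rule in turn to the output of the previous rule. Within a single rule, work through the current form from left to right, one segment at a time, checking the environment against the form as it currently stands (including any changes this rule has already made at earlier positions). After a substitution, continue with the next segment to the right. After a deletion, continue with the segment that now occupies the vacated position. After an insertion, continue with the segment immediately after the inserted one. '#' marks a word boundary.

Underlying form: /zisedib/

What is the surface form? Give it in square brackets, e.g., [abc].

1 Final Obstruent Devoicing: [zisedib] → [zisedip]
2 Medial Vowel Deletion: [zisedip] → [zsedp]
3 Cluster Epenthesis: [zsedp] → [zsedap]
4 Nasal Assimilation: no change — [zsedap]
5 Regressive Voicing Assimilation: [zsedap] → [ssedap]

[ssedap]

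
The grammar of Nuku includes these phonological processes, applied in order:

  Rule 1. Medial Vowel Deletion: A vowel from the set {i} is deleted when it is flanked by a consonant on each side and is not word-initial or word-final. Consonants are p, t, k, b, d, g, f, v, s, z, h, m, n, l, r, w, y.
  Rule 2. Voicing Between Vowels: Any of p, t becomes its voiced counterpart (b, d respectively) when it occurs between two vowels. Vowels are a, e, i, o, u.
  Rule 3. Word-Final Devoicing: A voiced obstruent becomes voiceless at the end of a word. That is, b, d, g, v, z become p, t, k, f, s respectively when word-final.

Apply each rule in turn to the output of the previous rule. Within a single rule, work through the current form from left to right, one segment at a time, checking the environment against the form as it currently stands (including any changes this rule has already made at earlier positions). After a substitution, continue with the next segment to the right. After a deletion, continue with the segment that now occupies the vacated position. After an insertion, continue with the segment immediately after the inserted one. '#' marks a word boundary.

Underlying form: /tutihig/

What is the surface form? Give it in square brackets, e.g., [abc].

Rule 1 Medial Vowel Deletion: [tutihig] → [tuthg]
Rule 2 Voicing Between Vowels: no change — [tuthg]
Rule 3 Word-Final Devoicing: [tuthg] → [tuthk]

[tuthk]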